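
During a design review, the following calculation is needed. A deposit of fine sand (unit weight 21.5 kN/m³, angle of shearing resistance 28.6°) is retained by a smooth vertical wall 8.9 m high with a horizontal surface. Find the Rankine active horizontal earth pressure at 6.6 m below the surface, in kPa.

50.0 kPa

K_a = (1 − sin φ)/(1 + sin φ) = 0.3525.
σ_h = K_a γ z = 0.3525 × 21.5 × 6.6 = 50.03 kPa.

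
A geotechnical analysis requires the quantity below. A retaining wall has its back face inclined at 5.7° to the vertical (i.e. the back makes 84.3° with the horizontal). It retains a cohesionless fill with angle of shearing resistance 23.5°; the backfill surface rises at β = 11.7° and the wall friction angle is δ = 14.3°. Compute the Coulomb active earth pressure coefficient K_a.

0.522

K_a = sin²(α+φ) / [sin²α · sin(α−δ) · (1 + √{sin(φ+δ)sin(φ−β) / (sin(α−δ)sin(α+β))})²].
With α = 84.3°, φ = 23.5°, δ = 14.3°, β = 11.7°: K_a = 0.5220.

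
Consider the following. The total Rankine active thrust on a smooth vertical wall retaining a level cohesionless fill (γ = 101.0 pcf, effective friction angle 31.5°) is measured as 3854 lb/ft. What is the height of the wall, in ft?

K_a = 0.3136. P_a = ½ K_a γ H² ⇒ H = √(2P_a/(K_a γ)).
H = √(2×3854/(0.3136×101.0)) = 15.60 ft.

15.6 ft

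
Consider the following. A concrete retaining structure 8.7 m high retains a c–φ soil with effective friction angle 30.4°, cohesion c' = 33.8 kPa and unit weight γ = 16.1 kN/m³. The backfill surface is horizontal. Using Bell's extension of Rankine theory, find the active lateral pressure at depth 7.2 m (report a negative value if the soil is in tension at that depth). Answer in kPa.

-0.694 kPa

K_a = (1 − sin φ)/(1 + sin φ) = 0.3280.
σ_a = K_a γ z − 2c√K_a = 0.3280×16.1×7.2 − 2×33.8×0.5727 = -0.6941 kPa.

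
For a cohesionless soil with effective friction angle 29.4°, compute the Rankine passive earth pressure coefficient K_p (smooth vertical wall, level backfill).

K_p = (1 + sin φ)/(1 − sin φ) = tan²(45° + 29.4°/2) = 2.929.

2.93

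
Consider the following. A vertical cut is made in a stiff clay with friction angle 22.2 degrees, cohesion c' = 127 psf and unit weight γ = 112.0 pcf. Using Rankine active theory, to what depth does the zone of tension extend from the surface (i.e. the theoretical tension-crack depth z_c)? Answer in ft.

3.37 ft

K_a = tan²(45° − 22.2°/2) = 0.4515; √K_a = 0.6720.
The active pressure is zero where K_a γ z = 2c√K_a, so z_c = 2c/(γ√K_a) = 2×127/(112.0×0.6720) = 3.375 ft.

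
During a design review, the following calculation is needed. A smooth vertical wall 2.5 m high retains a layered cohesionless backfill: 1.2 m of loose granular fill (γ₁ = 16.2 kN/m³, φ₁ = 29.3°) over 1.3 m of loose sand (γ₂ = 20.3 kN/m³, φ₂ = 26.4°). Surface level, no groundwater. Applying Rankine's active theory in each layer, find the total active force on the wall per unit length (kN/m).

20.3 kN/m

K_a1 = tan²(45°−29.3°/2) = 0.3428; K_a2 = tan²(45°−26.4°/2) = 0.3844.
Layer 1: σ at base = K_a1 γ₁ h₁ = 6.665 kPa; P₁ = ½×6.665×1.2 = 3.999.
Layer 2: σ_v at top = γ₁h₁ = 19.44; σ_h top = K_a2×19.44 = 7.473; σ_h base = K_a2×(19.44+20.3×1.3) = 17.62.
P₂ = ½(7.473+17.62)×1.3 = 16.31. Total P_a = 3.999+16.31 = 20.31 kN/m.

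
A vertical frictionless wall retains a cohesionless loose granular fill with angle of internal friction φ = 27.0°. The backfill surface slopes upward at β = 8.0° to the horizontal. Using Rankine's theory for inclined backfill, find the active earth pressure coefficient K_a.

0.389

K_a = cos β · (cos β − √(cos²β − cos²φ)) / (cos β + √(cos²β − cos²φ)).
cos β = 0.9903, cos φ = 0.8910, √(cos²β − cos²φ) = 0.4321.
K_a = 0.9903 × (0.9903 − 0.4321)/(0.9903 + 0.4321) = 0.3886.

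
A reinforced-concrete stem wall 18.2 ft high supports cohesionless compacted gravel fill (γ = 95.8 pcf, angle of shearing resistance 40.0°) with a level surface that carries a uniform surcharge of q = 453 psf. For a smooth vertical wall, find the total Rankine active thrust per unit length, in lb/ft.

5240 lb/ft

K_a = tan²(45° − φ/2) = 0.2174.
Soil triangle: ½ K_a γ H² = 0.5×0.2174×95.8×18.2² = 3450 lb/ft.
Surcharge rectangle: K_a q H = 0.2174×453×18.2 = 1793 lb/ft.
Total = 3450 + 1793 = 5243 lb/ft.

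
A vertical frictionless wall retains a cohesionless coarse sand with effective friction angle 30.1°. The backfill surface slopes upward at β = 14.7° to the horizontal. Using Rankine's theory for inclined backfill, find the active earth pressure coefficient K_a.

K_a = cos β · (cos β − √(cos²β − cos²φ)) / (cos β + √(cos²β − cos²φ)).
cos β = 0.9673, cos φ = 0.8652, √(cos²β − cos²φ) = 0.4326.
K_a = 0.9673 × (0.9673 − 0.4326)/(0.9673 + 0.4326) = 0.3695.

0.369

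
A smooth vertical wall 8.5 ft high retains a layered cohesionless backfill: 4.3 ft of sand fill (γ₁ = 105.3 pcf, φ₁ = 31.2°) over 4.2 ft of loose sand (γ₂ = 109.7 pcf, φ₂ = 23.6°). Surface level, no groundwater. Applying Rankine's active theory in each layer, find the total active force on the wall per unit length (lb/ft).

1540 lb/ft

K_a1 = tan²(45°−31.2°/2) = 0.3175; K_a2 = tan²(45°−23.6°/2) = 0.4282.
Layer 1: σ at base = K_a1 γ₁ h₁ = 143.8 psf; P₁ = ½×143.8×4.3 = 309.1.
Layer 2: σ_v at top = γ₁h₁ = 452.8; σ_h top = K_a2×452.8 = 193.9; σ_h base = K_a2×(452.8+109.7×4.2) = 391.2.
P₂ = ½(193.9+391.2)×4.2 = 1229. Total P_a = 309.1+1229 = 1538 lb/ft.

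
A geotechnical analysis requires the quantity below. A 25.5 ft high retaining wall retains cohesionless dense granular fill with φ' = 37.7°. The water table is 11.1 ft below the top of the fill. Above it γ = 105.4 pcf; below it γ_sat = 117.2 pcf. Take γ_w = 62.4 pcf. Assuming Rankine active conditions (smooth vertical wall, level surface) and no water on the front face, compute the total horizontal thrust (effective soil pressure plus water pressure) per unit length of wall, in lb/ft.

K_a = tan²(45° − φ/2) = 0.2411.
γ' = 117.2 − 62.4 = 54.80 pcf. Depth below WT = 14.4 ft.
σ'_h at WT = K_a γ d_w = 282.0 psf; at base = 282.0 + K_a γ' × 14.4 = 472.2 psf.
P₁ (0–11.1 ft) = ½×282.0×11.1 = 1565. P₂ (11.1–25.5 ft) = ½(282.0+472.2)×14.4 = 5431.
P_w = ½ γ_w h₂² = 0.5×62.4×14.4² = 6470. Total = 1565+5431+6470 = 13470 lb/ft.

13500 lb/ft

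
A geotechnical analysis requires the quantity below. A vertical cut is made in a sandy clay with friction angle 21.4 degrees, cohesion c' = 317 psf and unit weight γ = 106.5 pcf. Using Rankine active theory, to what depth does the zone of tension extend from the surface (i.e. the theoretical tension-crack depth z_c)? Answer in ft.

8.73 ft

K_a = tan²(45° − 21.4°/2) = 0.4653; √K_a = 0.6822.
The active pressure is zero where K_a γ z = 2c√K_a, so z_c = 2c/(γ√K_a) = 2×317/(106.5×0.6822) = 8.727 ft.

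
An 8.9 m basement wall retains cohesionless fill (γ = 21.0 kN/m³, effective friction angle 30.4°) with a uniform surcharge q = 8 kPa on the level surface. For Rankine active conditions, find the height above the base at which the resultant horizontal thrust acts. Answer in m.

3.08 m

K_a = 0.3280.
Triangular part P₁ = ½K_aγH² = 272.8 at H/3 = 2.967 m; rectangular part P₂ = K_a q H = 23.35 at H/2 = 4.450 m.
ȳ = (P₁·2.967 + P₂·4.450)/(P₁+P₂) = 3.084 m.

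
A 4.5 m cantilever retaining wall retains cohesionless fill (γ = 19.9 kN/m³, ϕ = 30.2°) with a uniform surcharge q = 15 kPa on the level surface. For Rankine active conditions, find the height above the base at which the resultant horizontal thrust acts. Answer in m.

K_a = 0.3307.
Triangular part P₁ = ½K_aγH² = 66.62 at H/3 = 1.500 m; rectangular part P₂ = K_a q H = 22.32 at H/2 = 2.250 m.
ȳ = (P₁·1.500 + P₂·2.250)/(P₁+P₂) = 1.688 m.

1.69 m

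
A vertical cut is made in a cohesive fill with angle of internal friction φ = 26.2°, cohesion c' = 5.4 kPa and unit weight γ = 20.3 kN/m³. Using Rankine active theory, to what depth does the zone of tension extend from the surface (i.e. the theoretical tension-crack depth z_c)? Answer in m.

K_a = tan²(45° − 26.2°/2) = 0.3874; √K_a = 0.6224.
The active pressure is zero where K_a γ z = 2c√K_a, so z_c = 2c/(γ√K_a) = 2×5.4/(20.3×0.6224) = 0.8547 m.

0.855 m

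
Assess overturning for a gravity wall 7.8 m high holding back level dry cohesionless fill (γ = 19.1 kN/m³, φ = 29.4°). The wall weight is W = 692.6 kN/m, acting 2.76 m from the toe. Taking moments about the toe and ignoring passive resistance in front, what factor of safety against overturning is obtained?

3.71

K_a = tan²(45° − 29.4°/2) = 0.3415.
P_a = ½K_aγH² = 0.5×0.3415×19.1×7.8² = 198.4 kN/m, acting at H/3 = 2.600 m above the base.
Overturning moment M_o = P_a × H/3 = 198.4 × 2.600 = 515.8.
Resisting moment M_r = W × 2.76 = 692.6 × 2.76 = 1912.
FS_overturning = M_r/M_o = 1912/515.8 = 3.706.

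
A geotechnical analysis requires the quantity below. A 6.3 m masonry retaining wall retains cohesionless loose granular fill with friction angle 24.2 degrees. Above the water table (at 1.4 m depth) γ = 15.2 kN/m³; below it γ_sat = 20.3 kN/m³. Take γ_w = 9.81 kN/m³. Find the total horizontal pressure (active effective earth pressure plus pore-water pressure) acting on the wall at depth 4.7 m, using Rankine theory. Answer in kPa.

K_a = (1 − sin φ)/(1 + sin φ) = 0.4185.
γ' = 20.3 − 9.81 = 10.49 kN/m³.
Effective vertical stress at 4.7 m: σ'_v = 15.2×1.4 + 10.49×3.30 = 55.90 kPa.
σ'_h = K_a σ'_v = 0.4185 × 55.90 = 23.39 kPa; u = γ_w × 3.30 = 32.37 kPa.
Total σ_h = 23.39 + 32.37 = 55.77 kPa.

55.8 kPa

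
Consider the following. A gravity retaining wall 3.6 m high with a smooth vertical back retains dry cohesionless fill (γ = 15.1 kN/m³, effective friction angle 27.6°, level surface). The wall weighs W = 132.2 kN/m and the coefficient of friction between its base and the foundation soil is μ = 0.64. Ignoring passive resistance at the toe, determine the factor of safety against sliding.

2.36

K_a = tan²(45° − 27.6°/2) = 0.3668.
P_a = ½K_aγH² = 0.5×0.3668×15.1×3.6² = 35.89 kN/m, acting at H/3 = 1.200 m above the base.
FS_sliding = μW / P_a = 0.64×132.2 / 35.89 = 2.358.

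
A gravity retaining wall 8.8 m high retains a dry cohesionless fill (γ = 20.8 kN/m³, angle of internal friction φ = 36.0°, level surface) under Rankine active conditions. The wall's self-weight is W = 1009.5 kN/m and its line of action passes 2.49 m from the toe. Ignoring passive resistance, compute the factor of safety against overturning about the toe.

K_a = tan²(45° − 36.0°/2) = 0.2596.
P_a = ½K_aγH² = 0.5×0.2596×20.8×8.8² = 209.1 kN/m, acting at H/3 = 2.933 m above the base.
Overturning moment M_o = P_a × H/3 = 209.1 × 2.933 = 613.3.
Resisting moment M_r = W × 2.49 = 1009.5 × 2.49 = 2514.
FS_overturning = M_r/M_o = 2514/613.3 = 4.098.

4.10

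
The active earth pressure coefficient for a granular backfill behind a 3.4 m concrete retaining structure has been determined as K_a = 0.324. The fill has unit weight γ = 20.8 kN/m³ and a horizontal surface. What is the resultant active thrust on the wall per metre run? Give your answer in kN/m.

39.0 kN/m

P = ½ K_a γ H² = 0.5 × 0.324 × 20.8 × 3.4² = 38.95 kN/m.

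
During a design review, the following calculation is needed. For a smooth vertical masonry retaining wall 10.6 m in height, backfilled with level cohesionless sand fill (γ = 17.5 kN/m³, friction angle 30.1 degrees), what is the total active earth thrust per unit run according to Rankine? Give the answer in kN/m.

326 kN/m

K_a = tan²(45° − φ/2) = 0.3320.
P_a = ½ K_a γ H² = 0.5 × 0.3320 × 17.5 × 10.6² = 326.4 kN/m.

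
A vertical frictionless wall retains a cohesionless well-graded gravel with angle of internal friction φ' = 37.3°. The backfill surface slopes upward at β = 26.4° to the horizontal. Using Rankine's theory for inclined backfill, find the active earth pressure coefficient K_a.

K_a = cos β · (cos β − √(cos²β − cos²φ)) / (cos β + √(cos²β − cos²φ)).
cos β = 0.8957, cos φ = 0.7955, √(cos²β − cos²φ) = 0.4117.
K_a = 0.8957 × (0.8957 − 0.4117)/(0.8957 + 0.4117) = 0.3316.

0.332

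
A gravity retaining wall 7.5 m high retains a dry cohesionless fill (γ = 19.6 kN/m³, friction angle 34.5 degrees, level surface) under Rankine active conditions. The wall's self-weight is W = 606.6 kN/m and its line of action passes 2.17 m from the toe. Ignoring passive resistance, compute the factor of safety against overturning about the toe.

3.45

K_a = tan²(45° − 34.5°/2) = 0.2768.
P_a = ½K_aγH² = 0.5×0.2768×19.6×7.5² = 152.6 kN/m, acting at H/3 = 2.500 m above the base.
Overturning moment M_o = P_a × H/3 = 152.6 × 2.500 = 381.5.
Resisting moment M_r = W × 2.17 = 606.6 × 2.17 = 1316.
FS_overturning = M_r/M_o = 1316/381.5 = 3.451.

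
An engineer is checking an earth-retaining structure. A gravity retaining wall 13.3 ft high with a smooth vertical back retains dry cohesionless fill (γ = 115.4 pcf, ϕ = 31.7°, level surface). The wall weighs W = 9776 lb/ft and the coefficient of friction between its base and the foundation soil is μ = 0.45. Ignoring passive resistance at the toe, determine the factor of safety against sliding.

1.39

K_a = tan²(45° − 31.7°/2) = 0.3111.
P_a = ½K_aγH² = 0.5×0.3111×115.4×13.3² = 3175 lb/ft, acting at H/3 = 4.433 ft above the base.
FS_sliding = μW / P_a = 0.45×9776 / 3175 = 1.386.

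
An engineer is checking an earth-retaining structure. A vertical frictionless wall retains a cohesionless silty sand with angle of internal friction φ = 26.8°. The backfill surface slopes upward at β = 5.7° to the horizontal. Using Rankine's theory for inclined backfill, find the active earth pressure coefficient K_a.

K_a = cos β · (cos β − √(cos²β − cos²φ)) / (cos β + √(cos²β − cos²φ)).
cos β = 0.9951, cos φ = 0.8926, √(cos²β − cos²φ) = 0.4398.
K_a = 0.9951 × (0.9951 − 0.4398)/(0.9951 + 0.4398) = 0.3851.

0.385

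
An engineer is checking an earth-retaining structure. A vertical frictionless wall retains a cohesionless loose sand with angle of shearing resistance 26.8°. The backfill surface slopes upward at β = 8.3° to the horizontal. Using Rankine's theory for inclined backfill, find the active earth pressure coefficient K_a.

0.393

K_a = cos β · (cos β − √(cos²β − cos²φ)) / (cos β + √(cos²β − cos²φ)).
cos β = 0.9895, cos φ = 0.8926, √(cos²β − cos²φ) = 0.4271.
K_a = 0.9895 × (0.9895 − 0.4271)/(0.9895 + 0.4271) = 0.3928.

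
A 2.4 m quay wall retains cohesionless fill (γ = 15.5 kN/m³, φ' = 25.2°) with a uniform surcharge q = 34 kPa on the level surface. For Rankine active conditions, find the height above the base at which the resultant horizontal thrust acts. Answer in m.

1.06 m

K_a = 0.4027.
Triangular part P₁ = ½K_aγH² = 17.98 at H/3 = 0.8000 m; rectangular part P₂ = K_a q H = 32.86 at H/2 = 1.200 m.
ȳ = (P₁·0.8000 + P₂·1.200)/(P₁+P₂) = 1.059 m.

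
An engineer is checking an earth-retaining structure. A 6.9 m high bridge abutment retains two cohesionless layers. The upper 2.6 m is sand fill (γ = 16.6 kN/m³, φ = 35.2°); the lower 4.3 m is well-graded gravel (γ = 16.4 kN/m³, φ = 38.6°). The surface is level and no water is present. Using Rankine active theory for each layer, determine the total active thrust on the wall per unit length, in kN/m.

93.2 kN/m

K_a1 = tan²(45°−35.2°/2) = 0.2687; K_a2 = tan²(45°−38.6°/2) = 0.2316.
Layer 1: σ at base = K_a1 γ₁ h₁ = 11.60 kPa; P₁ = ½×11.60×2.6 = 15.08.
Layer 2: σ_v at top = γ₁h₁ = 43.16; σ_h top = K_a2×43.16 = 9.997; σ_h base = K_a2×(43.16+16.4×4.3) = 26.33.
P₂ = ½(9.997+26.33)×4.3 = 78.10. Total P_a = 15.08+78.10 = 93.18 kN/m.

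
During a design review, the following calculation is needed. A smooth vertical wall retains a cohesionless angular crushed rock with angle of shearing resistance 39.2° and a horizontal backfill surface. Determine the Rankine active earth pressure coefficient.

K_a = tan²(45° − φ/2) = tan²(25.40°) = 0.2255.

0.225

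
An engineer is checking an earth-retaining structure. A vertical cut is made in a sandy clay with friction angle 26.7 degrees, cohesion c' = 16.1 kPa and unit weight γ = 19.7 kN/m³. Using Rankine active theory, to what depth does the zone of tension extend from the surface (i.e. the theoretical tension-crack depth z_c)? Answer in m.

K_a = tan²(45° − 26.7°/2) = 0.3800; √K_a = 0.6164.
The active pressure is zero where K_a γ z = 2c√K_a, so z_c = 2c/(γ√K_a) = 2×16.1/(19.7×0.6164) = 2.652 m.

2.65 m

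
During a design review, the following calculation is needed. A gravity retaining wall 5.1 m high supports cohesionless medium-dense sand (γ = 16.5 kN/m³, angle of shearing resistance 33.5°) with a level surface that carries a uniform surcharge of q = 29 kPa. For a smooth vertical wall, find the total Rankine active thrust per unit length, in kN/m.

K_a = tan²(45° − φ/2) = 0.2887.
Soil triangle: ½ K_a γ H² = 0.5×0.2887×16.5×5.1² = 61.95 kN/m.
Surcharge rectangle: K_a q H = 0.2887×29×5.1 = 42.70 kN/m.
Total = 61.95 + 42.70 = 104.7 kN/m.

105 kN/m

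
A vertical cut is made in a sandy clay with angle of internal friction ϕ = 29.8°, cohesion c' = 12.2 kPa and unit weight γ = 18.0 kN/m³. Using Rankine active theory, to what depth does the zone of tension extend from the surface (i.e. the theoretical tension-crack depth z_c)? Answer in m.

K_a = tan²(45° − 29.8°/2) = 0.3360; √K_a = 0.5797.
The active pressure is zero where K_a γ z = 2c√K_a, so z_c = 2c/(γ√K_a) = 2×12.2/(18.0×0.5797) = 2.338 m.

2.34 m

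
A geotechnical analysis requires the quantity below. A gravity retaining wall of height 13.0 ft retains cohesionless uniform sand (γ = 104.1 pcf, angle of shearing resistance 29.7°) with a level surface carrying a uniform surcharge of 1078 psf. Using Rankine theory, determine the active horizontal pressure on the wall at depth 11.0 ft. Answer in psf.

K_a = (1 − sin φ)/(1 + sin φ) = 0.3374.
σ_v = γz + q = 104.1 × 11.0 + 1078 = 2223 psf.
σ_h = K_a σ_v = 0.3374 × 2223 = 750.0 psf.

750 psf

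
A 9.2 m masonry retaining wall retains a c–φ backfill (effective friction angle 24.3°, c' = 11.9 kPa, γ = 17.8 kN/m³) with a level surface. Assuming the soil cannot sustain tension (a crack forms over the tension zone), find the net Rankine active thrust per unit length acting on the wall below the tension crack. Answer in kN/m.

189 kN/m

K_a = 0.4169; √K_a = 0.6457.
Tension-crack depth z_c = 2c/(γ√K_a) = 2×11.9/(17.8×0.6457) = 2.071 m.
σ_a at base = K_a γ H − 2c√K_a = 0.4169×17.8×9.2 − 2×11.9×0.6457 = 52.91 kPa.
P_a = ½ × 52.91 × (H − z_c) = 0.5×52.91×7.129 = 188.6 kN/m.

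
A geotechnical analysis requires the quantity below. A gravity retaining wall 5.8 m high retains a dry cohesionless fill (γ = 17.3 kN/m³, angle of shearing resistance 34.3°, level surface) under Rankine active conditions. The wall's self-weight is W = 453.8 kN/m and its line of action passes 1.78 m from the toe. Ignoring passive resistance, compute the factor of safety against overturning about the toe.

K_a = tan²(45° − 34.3°/2) = 0.2792.
P_a = ½K_aγH² = 0.5×0.2792×17.3×5.8² = 81.23 kN/m, acting at H/3 = 1.933 m above the base.
Overturning moment M_o = P_a × H/3 = 81.23 × 1.933 = 157.0.
Resisting moment M_r = W × 1.78 = 453.8 × 1.78 = 807.8.
FS_overturning = M_r/M_o = 807.8/157.0 = 5.143.

5.14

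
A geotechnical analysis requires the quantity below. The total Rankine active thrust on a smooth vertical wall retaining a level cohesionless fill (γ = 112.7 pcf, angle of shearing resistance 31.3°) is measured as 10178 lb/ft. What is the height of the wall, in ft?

K_a = 0.3162. P_a = ½ K_a γ H² ⇒ H = √(2P_a/(K_a γ)).
H = √(2×10178/(0.3162×112.7)) = 23.90 ft.

23.9 ft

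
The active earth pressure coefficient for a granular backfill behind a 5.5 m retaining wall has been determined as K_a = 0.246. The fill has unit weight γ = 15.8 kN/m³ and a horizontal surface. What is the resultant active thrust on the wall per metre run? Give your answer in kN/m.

58.8 kN/m

P = ½ K_a γ H² = 0.5 × 0.246 × 15.8 × 5.5² = 58.79 kN/m.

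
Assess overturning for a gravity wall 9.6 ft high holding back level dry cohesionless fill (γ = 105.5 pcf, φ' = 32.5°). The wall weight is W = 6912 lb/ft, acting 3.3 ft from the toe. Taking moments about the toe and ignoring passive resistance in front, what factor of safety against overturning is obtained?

4.87

K_a = tan²(45° − 32.5°/2) = 0.3010.
P_a = ½K_aγH² = 0.5×0.3010×105.5×9.6² = 1463 lb/ft, acting at H/3 = 3.200 ft above the base.
Overturning moment M_o = P_a × H/3 = 1463 × 3.200 = 4682.
Resisting moment M_r = W × 3.3 = 6912 × 3.3 = 22810.
FS_overturning = M_r/M_o = 22810/4682 = 4.871.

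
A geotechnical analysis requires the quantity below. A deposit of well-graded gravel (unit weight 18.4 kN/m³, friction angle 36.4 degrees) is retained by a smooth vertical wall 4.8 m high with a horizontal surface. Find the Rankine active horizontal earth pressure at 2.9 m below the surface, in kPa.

K_a = (1 − sin φ)/(1 + sin φ) = 0.2552.
σ_h = K_a γ z = 0.2552 × 18.4 × 2.9 = 13.62 kPa.

13.6 kPa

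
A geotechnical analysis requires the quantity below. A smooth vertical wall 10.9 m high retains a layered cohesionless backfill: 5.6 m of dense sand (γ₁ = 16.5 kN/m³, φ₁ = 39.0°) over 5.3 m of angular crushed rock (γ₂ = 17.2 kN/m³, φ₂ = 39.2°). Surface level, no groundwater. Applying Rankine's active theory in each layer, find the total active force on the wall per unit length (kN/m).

224 kN/m

K_a1 = tan²(45°−39.0°/2) = 0.2275; K_a2 = tan²(45°−39.2°/2) = 0.2255.
Layer 1: σ at base = K_a1 γ₁ h₁ = 21.02 kPa; P₁ = ½×21.02×5.6 = 58.86.
Layer 2: σ_v at top = γ₁h₁ = 92.40; σ_h top = K_a2×92.40 = 20.83; σ_h base = K_a2×(92.40+17.2×5.3) = 41.39.
P₂ = ½(20.83+41.39)×5.3 = 164.9. Total P_a = 58.86+164.9 = 223.7 kN/m.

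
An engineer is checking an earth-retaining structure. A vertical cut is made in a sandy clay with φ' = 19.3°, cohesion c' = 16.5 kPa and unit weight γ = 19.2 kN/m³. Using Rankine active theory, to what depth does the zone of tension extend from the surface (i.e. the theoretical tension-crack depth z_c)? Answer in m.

K_a = tan²(45° − 19.3°/2) = 0.5032; √K_a = 0.7094.
The active pressure is zero where K_a γ z = 2c√K_a, so z_c = 2c/(γ√K_a) = 2×16.5/(19.2×0.7094) = 2.423 m.

2.42 m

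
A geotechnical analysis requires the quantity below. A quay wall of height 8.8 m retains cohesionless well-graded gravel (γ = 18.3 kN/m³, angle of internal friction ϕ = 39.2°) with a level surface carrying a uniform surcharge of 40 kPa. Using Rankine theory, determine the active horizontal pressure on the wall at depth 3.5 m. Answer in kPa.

23.5 kPa

K_a = (1 − sin φ)/(1 + sin φ) = 0.2255.
σ_v = γz + q = 18.3 × 3.5 + 40 = 104.0 kPa.
σ_h = K_a σ_v = 0.2255 × 104.0 = 23.46 kPa.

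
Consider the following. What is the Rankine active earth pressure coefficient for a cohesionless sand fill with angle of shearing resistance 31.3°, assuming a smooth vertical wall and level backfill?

0.316

K_a = tan²(45° − φ/2) = tan²(29.35°) = 0.3162.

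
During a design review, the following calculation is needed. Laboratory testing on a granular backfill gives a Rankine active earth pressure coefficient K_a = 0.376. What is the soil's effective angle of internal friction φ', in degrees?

27.0°

K_a = tan²(45° − φ/2) ⇒ 45° − φ/2 = arctan(√0.376) = 31.52°.
φ = 2(45° − 31.52°) = 26.97°.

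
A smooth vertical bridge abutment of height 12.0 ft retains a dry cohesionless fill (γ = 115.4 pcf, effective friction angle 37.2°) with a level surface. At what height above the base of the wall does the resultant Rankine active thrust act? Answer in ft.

K_a = 0.2464.
The pressure distribution is triangular, so the resultant acts at H/3 above the base = 12.0/3 = 4.000 ft.

4.00 ft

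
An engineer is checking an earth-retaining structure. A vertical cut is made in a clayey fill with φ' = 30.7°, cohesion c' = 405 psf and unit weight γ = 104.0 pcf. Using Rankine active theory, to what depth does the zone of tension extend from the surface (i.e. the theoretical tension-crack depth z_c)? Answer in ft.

K_a = tan²(45° − 30.7°/2) = 0.3240; √K_a = 0.5692.
The active pressure is zero where K_a γ z = 2c√K_a, so z_c = 2c/(γ√K_a) = 2×405/(104.0×0.5692) = 13.68 ft.

13.7 ft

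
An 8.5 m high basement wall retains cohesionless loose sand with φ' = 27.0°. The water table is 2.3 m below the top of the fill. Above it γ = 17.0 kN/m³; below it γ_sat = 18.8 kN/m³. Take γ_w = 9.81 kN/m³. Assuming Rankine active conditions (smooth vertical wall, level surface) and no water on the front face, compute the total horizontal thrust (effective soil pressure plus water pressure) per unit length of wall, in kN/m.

361 kN/m

K_a = tan²(45° − φ/2) = 0.3755.
γ' = 18.8 − 9.81 = 8.990 kN/m³. Depth below WT = 6.2 m.
σ'_h at WT = K_a γ d_w = 14.68 kPa; at base = 14.68 + K_a γ' × 6.2 = 35.61 kPa.
P₁ (0–2.3 m) = ½×14.68×2.3 = 16.89. P₂ (2.3–8.5 m) = ½(14.68+35.61)×6.2 = 155.9.
P_w = ½ γ_w h₂² = 0.5×9.81×6.2² = 188.5. Total = 16.89+155.9+188.5 = 361.4 kN/m.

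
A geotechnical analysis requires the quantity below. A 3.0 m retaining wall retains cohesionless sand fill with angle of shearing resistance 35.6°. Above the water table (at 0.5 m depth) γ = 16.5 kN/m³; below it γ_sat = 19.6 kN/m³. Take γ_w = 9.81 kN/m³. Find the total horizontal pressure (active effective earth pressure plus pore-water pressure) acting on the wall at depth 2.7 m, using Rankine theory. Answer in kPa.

29.4 kPa

K_a = (1 − sin φ)/(1 + sin φ) = 0.2641.
γ' = 19.6 − 9.81 = 9.790 kN/m³.
Effective vertical stress at 2.7 m: σ'_v = 16.5×0.5 + 9.790×2.20 = 29.79 kPa.
σ'_h = K_a σ'_v = 0.2641 × 29.79 = 7.868 kPa; u = γ_w × 2.20 = 21.58 kPa.
Total σ_h = 7.868 + 21.58 = 29.45 kPa.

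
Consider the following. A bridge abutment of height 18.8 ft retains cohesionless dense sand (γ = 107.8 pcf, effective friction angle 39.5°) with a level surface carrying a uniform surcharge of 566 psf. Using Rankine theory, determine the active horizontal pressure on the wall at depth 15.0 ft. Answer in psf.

486 psf

K_a = (1 − sin φ)/(1 + sin φ) = 0.2224.
σ_v = γz + q = 107.8 × 15.0 + 566 = 2183 psf.
σ_h = K_a σ_v = 0.2224 × 2183 = 485.6 psf.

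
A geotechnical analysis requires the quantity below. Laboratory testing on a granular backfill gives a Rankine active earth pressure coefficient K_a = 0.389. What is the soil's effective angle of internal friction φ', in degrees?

26.1°

K_a = tan²(45° − φ/2) ⇒ 45° − φ/2 = arctan(√0.389) = 31.95°.
φ = 2(45° − 31.95°) = 26.10°.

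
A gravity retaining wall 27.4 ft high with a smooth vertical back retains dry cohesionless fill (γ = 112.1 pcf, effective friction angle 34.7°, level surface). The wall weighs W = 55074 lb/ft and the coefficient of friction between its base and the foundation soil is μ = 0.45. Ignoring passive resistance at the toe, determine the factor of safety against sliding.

2.15

K_a = tan²(45° − 34.7°/2) = 0.2745.
P_a = ½K_aγH² = 0.5×0.2745×112.1×27.4² = 11550 lb/ft, acting at H/3 = 9.133 ft above the base.
FS_sliding = μW / P_a = 0.45×55074 / 11550 = 2.146.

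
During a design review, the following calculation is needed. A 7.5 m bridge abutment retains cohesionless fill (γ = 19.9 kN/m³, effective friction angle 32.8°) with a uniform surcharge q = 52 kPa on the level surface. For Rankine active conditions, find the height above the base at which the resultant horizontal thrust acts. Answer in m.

3.01 m

K_a = 0.2973.
Triangular part P₁ = ½K_aγH² = 166.4 at H/3 = 2.500 m; rectangular part P₂ = K_a q H = 115.9 at H/2 = 3.750 m.
ȳ = (P₁·2.500 + P₂·3.750)/(P₁+P₂) = 3.013 m.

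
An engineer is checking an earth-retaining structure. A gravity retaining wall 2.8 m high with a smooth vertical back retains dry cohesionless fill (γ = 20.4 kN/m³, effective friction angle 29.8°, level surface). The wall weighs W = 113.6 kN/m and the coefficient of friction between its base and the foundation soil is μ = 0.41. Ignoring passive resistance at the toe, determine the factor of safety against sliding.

K_a = tan²(45° − 29.8°/2) = 0.3360.
P_a = ½K_aγH² = 0.5×0.3360×20.4×2.8² = 26.87 kN/m, acting at H/3 = 0.9333 m above the base.
FS_sliding = μW / P_a = 0.41×113.6 / 26.87 = 1.733.

1.73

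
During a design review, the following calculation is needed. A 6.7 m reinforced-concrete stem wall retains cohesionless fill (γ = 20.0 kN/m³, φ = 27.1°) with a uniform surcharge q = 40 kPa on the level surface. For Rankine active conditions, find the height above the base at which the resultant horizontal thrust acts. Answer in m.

K_a = 0.3741.
Triangular part P₁ = ½K_aγH² = 167.9 at H/3 = 2.233 m; rectangular part P₂ = K_a q H = 100.2 at H/2 = 3.350 m.
ȳ = (P₁·2.233 + P₂·3.350)/(P₁+P₂) = 2.651 m.

2.65 m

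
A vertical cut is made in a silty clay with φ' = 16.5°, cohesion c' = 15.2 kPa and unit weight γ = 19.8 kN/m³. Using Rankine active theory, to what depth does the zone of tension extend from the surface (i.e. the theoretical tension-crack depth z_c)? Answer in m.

K_a = tan²(45° − 16.5°/2) = 0.5576; √K_a = 0.7467.
The active pressure is zero where K_a γ z = 2c√K_a, so z_c = 2c/(γ√K_a) = 2×15.2/(19.8×0.7467) = 2.056 m.

2.06 m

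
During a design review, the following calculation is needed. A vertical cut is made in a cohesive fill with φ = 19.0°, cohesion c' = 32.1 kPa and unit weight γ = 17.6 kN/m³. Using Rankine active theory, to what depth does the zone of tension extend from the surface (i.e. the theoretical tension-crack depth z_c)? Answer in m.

K_a = tan²(45° − 19.0°/2) = 0.5088; √K_a = 0.7133.
The active pressure is zero where K_a γ z = 2c√K_a, so z_c = 2c/(γ√K_a) = 2×32.1/(17.6×0.7133) = 5.114 m.

5.11 m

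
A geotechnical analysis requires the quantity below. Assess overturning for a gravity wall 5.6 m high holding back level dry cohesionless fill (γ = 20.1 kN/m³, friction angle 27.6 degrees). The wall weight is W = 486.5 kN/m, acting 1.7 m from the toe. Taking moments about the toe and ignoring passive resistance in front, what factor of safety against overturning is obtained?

3.83

K_a = tan²(45° − 27.6°/2) = 0.3668.
P_a = ½K_aγH² = 0.5×0.3668×20.1×5.6² = 115.6 kN/m, acting at H/3 = 1.867 m above the base.
Overturning moment M_o = P_a × H/3 = 115.6 × 1.867 = 215.8.
Resisting moment M_r = W × 1.7 = 486.5 × 1.7 = 827.0.
FS_overturning = M_r/M_o = 827.0/215.8 = 3.833.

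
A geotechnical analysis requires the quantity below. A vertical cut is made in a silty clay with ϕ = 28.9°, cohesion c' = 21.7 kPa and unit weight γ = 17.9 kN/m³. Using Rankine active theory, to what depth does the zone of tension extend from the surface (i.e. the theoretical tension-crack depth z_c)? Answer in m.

4.11 m

K_a = tan²(45° − 28.9°/2) = 0.3484; √K_a = 0.5902.
The active pressure is zero where K_a γ z = 2c√K_a, so z_c = 2c/(γ√K_a) = 2×21.7/(17.9×0.5902) = 4.108 m.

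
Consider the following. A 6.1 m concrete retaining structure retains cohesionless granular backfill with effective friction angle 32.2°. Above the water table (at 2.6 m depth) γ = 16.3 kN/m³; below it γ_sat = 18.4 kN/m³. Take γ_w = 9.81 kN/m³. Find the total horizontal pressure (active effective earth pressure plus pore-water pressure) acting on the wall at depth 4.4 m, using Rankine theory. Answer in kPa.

K_a = (1 − sin φ)/(1 + sin φ) = 0.3047.
γ' = 18.4 − 9.81 = 8.590 kN/m³.
Effective vertical stress at 4.4 m: σ'_v = 16.3×2.6 + 8.590×1.80 = 57.84 kPa.
σ'_h = K_a σ'_v = 0.3047 × 57.84 = 17.63 kPa; u = γ_w × 1.80 = 17.66 kPa.
Total σ_h = 17.63 + 17.66 = 35.28 kPa.

35.3 kPa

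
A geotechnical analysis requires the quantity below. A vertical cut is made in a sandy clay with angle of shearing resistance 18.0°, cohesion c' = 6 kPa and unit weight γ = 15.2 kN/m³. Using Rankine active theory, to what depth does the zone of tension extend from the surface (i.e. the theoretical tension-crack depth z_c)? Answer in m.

1.09 m

K_a = tan²(45° − 18.0°/2) = 0.5279; √K_a = 0.7265.
The active pressure is zero where K_a γ z = 2c√K_a, so z_c = 2c/(γ√K_a) = 2×6/(15.2×0.7265) = 1.087 m.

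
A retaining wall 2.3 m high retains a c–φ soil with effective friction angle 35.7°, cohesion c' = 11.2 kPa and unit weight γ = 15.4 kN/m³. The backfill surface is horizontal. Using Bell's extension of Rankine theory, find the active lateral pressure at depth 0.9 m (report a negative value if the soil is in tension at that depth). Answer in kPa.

K_a = (1 − sin φ)/(1 + sin φ) = 0.2630.
σ_a = K_a γ z − 2c√K_a = 0.2630×15.4×0.9 − 2×11.2×0.5128 = -7.842 kPa.

-7.84 kPa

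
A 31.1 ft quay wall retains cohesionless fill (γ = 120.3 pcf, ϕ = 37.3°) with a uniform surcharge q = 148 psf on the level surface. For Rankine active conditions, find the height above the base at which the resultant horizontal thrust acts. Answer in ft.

10.7 ft

K_a = 0.2453.
Triangular part P₁ = ½K_aγH² = 14270 at H/3 = 10.37 ft; rectangular part P₂ = K_a q H = 1129 at H/2 = 15.55 ft.
ȳ = (P₁·10.37 + P₂·15.55)/(P₁+P₂) = 10.75 ft.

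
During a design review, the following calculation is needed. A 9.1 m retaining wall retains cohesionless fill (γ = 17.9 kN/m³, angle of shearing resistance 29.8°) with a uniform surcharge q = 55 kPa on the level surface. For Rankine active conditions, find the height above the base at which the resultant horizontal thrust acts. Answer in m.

K_a = 0.3360.
Triangular part P₁ = ½K_aγH² = 249.0 at H/3 = 3.033 m; rectangular part P₂ = K_a q H = 168.2 at H/2 = 4.550 m.
ȳ = (P₁·3.033 + P₂·4.550)/(P₁+P₂) = 3.645 m.

3.64 m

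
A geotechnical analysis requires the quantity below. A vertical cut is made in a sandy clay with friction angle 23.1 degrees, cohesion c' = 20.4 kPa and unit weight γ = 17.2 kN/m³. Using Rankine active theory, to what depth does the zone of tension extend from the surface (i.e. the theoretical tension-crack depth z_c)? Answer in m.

3.59 m

K_a = tan²(45° − 23.1°/2) = 0.4364; √K_a = 0.6606.
The active pressure is zero where K_a γ z = 2c√K_a, so z_c = 2c/(γ√K_a) = 2×20.4/(17.2×0.6606) = 3.591 m.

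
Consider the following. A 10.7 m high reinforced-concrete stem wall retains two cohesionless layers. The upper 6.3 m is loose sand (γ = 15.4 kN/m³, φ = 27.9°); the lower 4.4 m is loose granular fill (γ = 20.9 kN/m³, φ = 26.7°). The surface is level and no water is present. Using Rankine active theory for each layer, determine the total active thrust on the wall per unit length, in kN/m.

K_a1 = tan²(45°−27.9°/2) = 0.3625; K_a2 = tan²(45°−26.7°/2) = 0.3800.
Layer 1: σ at base = K_a1 γ₁ h₁ = 35.17 kPa; P₁ = ½×35.17×6.3 = 110.8.
Layer 2: σ_v at top = γ₁h₁ = 97.02; σ_h top = K_a2×97.02 = 36.86; σ_h base = K_a2×(97.02+20.9×4.4) = 71.80.
P₂ = ½(36.86+71.80)×4.4 = 239.1. Total P_a = 110.8+239.1 = 349.8 kN/m.

350 kN/m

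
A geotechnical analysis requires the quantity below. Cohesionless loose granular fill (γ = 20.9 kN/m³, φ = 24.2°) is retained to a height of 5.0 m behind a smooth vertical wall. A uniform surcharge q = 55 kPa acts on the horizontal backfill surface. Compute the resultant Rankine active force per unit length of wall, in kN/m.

K_a = tan²(45° − φ/2) = 0.4185.
Soil triangle: ½ K_a γ H² = 0.5×0.4185×20.9×5.0² = 109.3 kN/m.
Surcharge rectangle: K_a q H = 0.4185×55×5.0 = 115.1 kN/m.
Total = 109.3 + 115.1 = 224.4 kN/m.

224 kN/m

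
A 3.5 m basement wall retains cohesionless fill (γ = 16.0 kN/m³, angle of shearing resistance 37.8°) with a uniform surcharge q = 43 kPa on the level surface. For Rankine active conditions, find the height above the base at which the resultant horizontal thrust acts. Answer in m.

K_a = 0.2400.
Triangular part P₁ = ½K_aγH² = 23.52 at H/3 = 1.167 m; rectangular part P₂ = K_a q H = 36.12 at H/2 = 1.750 m.
ȳ = (P₁·1.167 + P₂·1.750)/(P₁+P₂) = 1.520 m.

1.52 m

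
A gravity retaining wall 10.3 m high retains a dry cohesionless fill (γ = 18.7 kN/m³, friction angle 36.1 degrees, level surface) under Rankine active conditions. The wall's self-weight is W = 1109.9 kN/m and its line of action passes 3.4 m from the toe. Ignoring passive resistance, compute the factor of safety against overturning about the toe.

4.29

K_a = tan²(45° − 36.1°/2) = 0.2585.
P_a = ½K_aγH² = 0.5×0.2585×18.7×10.3² = 256.4 kN/m, acting at H/3 = 3.433 m above the base.
Overturning moment M_o = P_a × H/3 = 256.4 × 3.433 = 880.4.
Resisting moment M_r = W × 3.4 = 1109.9 × 3.4 = 3774.
FS_overturning = M_r/M_o = 3774/880.4 = 4.287.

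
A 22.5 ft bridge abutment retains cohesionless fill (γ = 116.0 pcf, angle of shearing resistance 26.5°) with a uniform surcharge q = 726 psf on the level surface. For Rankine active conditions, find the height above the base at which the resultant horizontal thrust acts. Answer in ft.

8.84 ft

K_a = 0.3829.
Triangular part P₁ = ½K_aγH² = 11240 at H/3 = 7.500 ft; rectangular part P₂ = K_a q H = 6255 at H/2 = 11.25 ft.
ȳ = (P₁·7.500 + P₂·11.25)/(P₁+P₂) = 8.840 ft.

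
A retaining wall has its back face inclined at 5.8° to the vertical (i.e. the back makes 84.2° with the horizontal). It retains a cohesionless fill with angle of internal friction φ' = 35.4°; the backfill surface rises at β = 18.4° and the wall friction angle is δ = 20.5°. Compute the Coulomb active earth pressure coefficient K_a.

K_a = sin²(α+φ) / [sin²α · sin(α−δ) · (1 + √{sin(φ+δ)sin(φ−β) / (sin(α−δ)sin(α+β))})²].
With α = 84.2°, φ = 35.4°, δ = 20.5°, β = 18.4°: K_a = 0.3659.

0.366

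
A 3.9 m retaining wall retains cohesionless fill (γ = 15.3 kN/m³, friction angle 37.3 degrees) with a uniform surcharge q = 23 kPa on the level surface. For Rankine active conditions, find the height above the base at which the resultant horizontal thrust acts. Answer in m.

1.58 m

K_a = 0.2453.
Triangular part P₁ = ½K_aγH² = 28.55 at H/3 = 1.300 m; rectangular part P₂ = K_a q H = 22.01 at H/2 = 1.950 m.
ȳ = (P₁·1.300 + P₂·1.950)/(P₁+P₂) = 1.583 m.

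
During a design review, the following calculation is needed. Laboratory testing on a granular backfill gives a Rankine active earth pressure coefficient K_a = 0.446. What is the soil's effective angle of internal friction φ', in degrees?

K_a = tan²(45° − φ/2) ⇒ 45° − φ/2 = arctan(√0.446) = 33.74°.
φ = 2(45° − 33.74°) = 22.53°.

22.5°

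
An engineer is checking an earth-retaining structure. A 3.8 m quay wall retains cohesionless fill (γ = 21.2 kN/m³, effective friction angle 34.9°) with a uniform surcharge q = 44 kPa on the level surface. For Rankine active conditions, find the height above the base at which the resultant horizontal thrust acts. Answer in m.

1.60 m

K_a = 0.2721.
Triangular part P₁ = ½K_aγH² = 41.66 at H/3 = 1.267 m; rectangular part P₂ = K_a q H = 45.50 at H/2 = 1.900 m.
ȳ = (P₁·1.267 + P₂·1.900)/(P₁+P₂) = 1.597 m.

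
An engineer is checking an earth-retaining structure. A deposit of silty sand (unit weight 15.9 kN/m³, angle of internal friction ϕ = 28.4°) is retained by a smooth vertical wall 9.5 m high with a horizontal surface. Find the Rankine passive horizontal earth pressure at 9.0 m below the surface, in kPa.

403 kPa

K_p = (1 + sin φ)/(1 − sin φ) = 2.814.
σ_h = K_p γ z = 2.814 × 15.9 × 9.0 = 402.7 kPa.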